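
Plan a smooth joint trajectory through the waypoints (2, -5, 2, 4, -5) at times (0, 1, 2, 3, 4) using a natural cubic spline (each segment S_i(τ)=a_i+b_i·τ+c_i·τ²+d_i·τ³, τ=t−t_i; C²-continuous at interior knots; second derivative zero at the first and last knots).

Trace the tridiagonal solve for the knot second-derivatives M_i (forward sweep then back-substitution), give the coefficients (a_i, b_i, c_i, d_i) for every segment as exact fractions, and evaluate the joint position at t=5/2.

  seg 0: a=2 b=-611/56 c=0 d=219/56
  seg 1: a=-5 b=23/28 c=657/56 d=-311/56
  seg 2: a=2 b=61/8 c=-69/14 d=-39/56
  seg 3: a=4 b=-121/28 c=-393/56 d=131/56
S(5/2) = 2013/448

Δ: Δ0=-7, Δ1=7, Δ2=2, Δ3=-9
row 1: diag=4, rhs=84; c'=1/4, d'=21
row 2: denom=4−1·1/4=15/4; d'=(-30−1·21)/(15/4)=-68/5
row 3: denom=4−1·4/15=56/15; d'=(-66−1·-68/5)/(56/15)=-393/28
back: M3=-393/28
back: M2=-68/5−4/15·-393/28=-69/7
back: M1=21−1/4·-69/7=657/28
M: M0=0, M1=657/28, M2=-69/7, M3=-393/28, M4=0
seg 0: a=2, c=M0/2=0, d=(M1−M0)/(6·1)=219/56, b=Δ0−h0·(2M0+M1)/6=-611/56
seg 1: a=-5, c=M1/2=657/56, d=(M2−M1)/(6·1)=-311/56, b=Δ1−h1·(2M1+M2)/6=23/28
seg 2: a=2, c=M2/2=-69/14, d=(M3−M2)/(6·1)=-39/56, b=Δ2−h2·(2M2+M3)/6=61/8
seg 3: a=4, c=M3/2=-393/56, d=(M4−M3)/(6·1)=131/56, b=Δ3−h3·(2M3+M4)/6=-121/28
t_q=5/2 → seg 2, τ=1/2; S=2+61/8·τ+-69/14·τ²+-39/56·τ³=2013/448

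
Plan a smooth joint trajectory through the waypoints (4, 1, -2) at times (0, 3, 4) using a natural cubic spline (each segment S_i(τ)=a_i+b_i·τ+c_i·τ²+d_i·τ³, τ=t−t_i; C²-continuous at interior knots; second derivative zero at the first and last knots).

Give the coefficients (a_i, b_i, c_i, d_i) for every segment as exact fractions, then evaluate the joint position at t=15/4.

  seg 0: a=4 b=-1/4 c=0 d=-1/12
  seg 1: a=1 b=-5/2 c=-3/4 d=1/4
S(15/4) = -305/256

Δ: Δ0=-1, Δ1=-3
row 1: diag=8, rhs=-12; c'=1/8, d'=-3/2
back: M1=-3/2
M: M0=0, M1=-3/2, M2=0
seg 0: a=4, c=M0/2=0, d=(M1−M0)/(6·3)=-1/12, b=Δ0−h0·(2M0+M1)/6=-1/4
seg 1: a=1, c=M1/2=-3/4, d=(M2−M1)/(6·1)=1/4, b=Δ1−h1·(2M1+M2)/6=-5/2
t_q=15/4 → seg 1, τ=3/4; S=1+-5/2·τ+-3/4·τ²+1/4·τ³=-305/256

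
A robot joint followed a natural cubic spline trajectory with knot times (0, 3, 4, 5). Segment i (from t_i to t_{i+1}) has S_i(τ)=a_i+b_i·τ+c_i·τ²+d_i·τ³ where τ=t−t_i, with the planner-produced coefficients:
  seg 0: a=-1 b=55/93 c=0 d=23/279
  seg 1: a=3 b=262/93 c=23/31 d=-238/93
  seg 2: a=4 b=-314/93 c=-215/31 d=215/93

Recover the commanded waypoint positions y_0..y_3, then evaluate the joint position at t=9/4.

y_0=-1 y_1=3 y_2=4 y_3=-4
S(9/4) = 2519/1984

y_0 = S_0(0) = a_0 = -1
y_1 = S_1(0) = a_1 = 3
y_2 = S_2(0) = a_2 = 4
y_3 = S_2(1) = -4
t_q=9/4 is in segment 0 (τ=9/4); S_0(τ)=2519/1984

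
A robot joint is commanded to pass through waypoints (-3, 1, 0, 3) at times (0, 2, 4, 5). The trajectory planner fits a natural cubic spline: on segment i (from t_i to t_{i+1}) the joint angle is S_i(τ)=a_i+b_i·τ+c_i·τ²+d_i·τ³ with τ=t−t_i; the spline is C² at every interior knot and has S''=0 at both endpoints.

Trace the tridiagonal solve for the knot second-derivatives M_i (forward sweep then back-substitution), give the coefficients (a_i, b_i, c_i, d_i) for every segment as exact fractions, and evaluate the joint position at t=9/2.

Δ: Δ0=2, Δ1=-1/2, Δ2=3
row 1: diag=8, rhs=-15; c'=1/4, d'=-15/8
row 2: denom=6−2·1/4=11/2; d'=(21−2·-15/8)/(11/2)=9/2
back: M2=9/2
back: M1=-15/8−1/4·9/2=-3
M: M0=0, M1=-3, M2=9/2, M3=0
seg 0: a=-3, c=M0/2=0, d=(M1−M0)/(6·2)=-1/4, b=Δ0−h0·(2M0+M1)/6=3
seg 1: a=1, c=M1/2=-3/2, d=(M2−M1)/(6·2)=5/8, b=Δ1−h1·(2M1+M2)/6=0
seg 2: a=0, c=M2/2=9/4, d=(M3−M2)/(6·1)=-3/4, b=Δ2−h2·(2M2+M3)/6=3/2
t_q=9/2 → seg 2, τ=1/2; S=0+3/2·τ+9/4·τ²+-3/4·τ³=39/32

  seg 0: a=-3 b=3 c=0 d=-1/4
  seg 1: a=1 b=0 c=-3/2 d=5/8
  seg 2: a=0 b=3/2 c=9/4 d=-3/4
S(9/2) = 39/32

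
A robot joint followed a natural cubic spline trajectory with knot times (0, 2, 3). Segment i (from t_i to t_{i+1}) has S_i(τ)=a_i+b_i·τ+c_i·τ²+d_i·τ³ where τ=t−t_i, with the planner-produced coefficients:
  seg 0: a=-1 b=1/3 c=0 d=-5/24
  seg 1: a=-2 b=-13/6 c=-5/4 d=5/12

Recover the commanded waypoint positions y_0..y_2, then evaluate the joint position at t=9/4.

y_0=-1 y_1=-2 y_2=-5
S(9/4) = -669/256

y_0 = S_0(0) = a_0 = -1
y_1 = S_1(0) = a_1 = -2
y_2 = S_1(1) = -5
t_q=9/4 is in segment 1 (τ=1/4); S_1(τ)=-669/256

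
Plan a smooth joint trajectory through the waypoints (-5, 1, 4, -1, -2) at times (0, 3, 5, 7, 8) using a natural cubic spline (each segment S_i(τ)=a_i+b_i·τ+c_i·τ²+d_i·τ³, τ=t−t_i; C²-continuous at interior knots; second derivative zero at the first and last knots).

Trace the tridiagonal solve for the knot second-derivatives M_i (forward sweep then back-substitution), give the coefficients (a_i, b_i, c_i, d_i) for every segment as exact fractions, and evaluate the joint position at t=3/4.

  seg 0: a=-5 b=23/13 c=0 d=1/39
  seg 1: a=1 b=32/13 c=3/13 d=-37/104
  seg 2: a=4 b=-23/26 c=-99/52 d=57/104
  seg 3: a=-1 b=-25/13 c=18/13 d=-6/13
S(3/4) = -3047/832

Δ: Δ0=2, Δ1=3/2, Δ2=-5/2, Δ3=-1
row 1: diag=10, rhs=-3; c'=1/5, d'=-3/10
row 2: denom=8−2·1/5=38/5; d'=(-24−2·-3/10)/(38/5)=-117/38
row 3: denom=6−2·5/19=104/19; d'=(9−2·-117/38)/(104/19)=36/13
back: M3=36/13
back: M2=-117/38−5/19·36/13=-99/26
back: M1=-3/10−1/5·-99/26=6/13
M: M0=0, M1=6/13, M2=-99/26, M3=36/13, M4=0
seg 0: a=-5, c=M0/2=0, d=(M1−M0)/(6·3)=1/39, b=Δ0−h0·(2M0+M1)/6=23/13
seg 1: a=1, c=M1/2=3/13, d=(M2−M1)/(6·2)=-37/104, b=Δ1−h1·(2M1+M2)/6=32/13
seg 2: a=4, c=M2/2=-99/52, d=(M3−M2)/(6·2)=57/104, b=Δ2−h2·(2M2+M3)/6=-23/26
seg 3: a=-1, c=M3/2=18/13, d=(M4−M3)/(6·1)=-6/13, b=Δ3−h3·(2M3+M4)/6=-25/13
t_q=3/4 → seg 0, τ=3/4; S=-5+23/13·τ+0·τ²+1/39·τ³=-3047/832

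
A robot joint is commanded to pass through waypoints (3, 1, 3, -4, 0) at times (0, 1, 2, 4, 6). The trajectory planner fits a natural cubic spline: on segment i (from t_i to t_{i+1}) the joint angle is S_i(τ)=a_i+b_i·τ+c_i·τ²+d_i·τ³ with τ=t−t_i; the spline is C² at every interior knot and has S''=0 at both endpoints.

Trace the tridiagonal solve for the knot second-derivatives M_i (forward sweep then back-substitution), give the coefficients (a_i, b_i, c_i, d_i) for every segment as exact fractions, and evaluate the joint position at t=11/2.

Δ: Δ0=-2, Δ1=2, Δ2=-7/2, Δ3=2
row 1: diag=4, rhs=24; c'=1/4, d'=6
row 2: denom=6−1·1/4=23/4; d'=(-33−1·6)/(23/4)=-156/23
row 3: denom=8−2·8/23=168/23; d'=(33−2·-156/23)/(168/23)=51/8
back: M3=51/8
back: M2=-156/23−8/23·51/8=-9
back: M1=6−1/4·-9=33/4
M: M0=0, M1=33/4, M2=-9, M3=51/8, M4=0
seg 0: a=3, c=M0/2=0, d=(M1−M0)/(6·1)=11/8, b=Δ0−h0·(2M0+M1)/6=-27/8
seg 1: a=1, c=M1/2=33/8, d=(M2−M1)/(6·1)=-23/8, b=Δ1−h1·(2M1+M2)/6=3/4
seg 2: a=3, c=M2/2=-9/2, d=(M3−M2)/(6·2)=41/32, b=Δ2−h2·(2M2+M3)/6=3/8
seg 3: a=-4, c=M3/2=51/16, d=(M4−M3)/(6·2)=-17/32, b=Δ3−h3·(2M3+M4)/6=-9/4
t_q=11/2 → seg 3, τ=3/2; S=-4+-9/4·τ+51/16·τ²+-17/32·τ³=-511/256

  seg 0: a=3 b=-27/8 c=0 d=11/8
  seg 1: a=1 b=3/4 c=33/8 d=-23/8
  seg 2: a=3 b=3/8 c=-9/2 d=41/32
  seg 3: a=-4 b=-9/4 c=51/16 d=-17/32
S(11/2) = -511/256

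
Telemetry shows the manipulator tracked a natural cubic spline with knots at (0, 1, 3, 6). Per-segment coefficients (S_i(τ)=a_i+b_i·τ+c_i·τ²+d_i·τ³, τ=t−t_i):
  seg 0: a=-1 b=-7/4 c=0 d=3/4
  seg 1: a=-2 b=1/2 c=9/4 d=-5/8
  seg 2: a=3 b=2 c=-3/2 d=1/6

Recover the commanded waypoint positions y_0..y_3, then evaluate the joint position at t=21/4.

y_0 = S_0(0) = a_0 = -1
y_1 = S_1(0) = a_1 = -2
y_2 = S_2(0) = a_2 = 3
y_3 = S_2(3) = 0
t_q=21/4 is in segment 2 (τ=9/4); S_2(τ)=231/128

y_0=-1 y_1=-2 y_2=3 y_3=0
S(21/4) = 231/128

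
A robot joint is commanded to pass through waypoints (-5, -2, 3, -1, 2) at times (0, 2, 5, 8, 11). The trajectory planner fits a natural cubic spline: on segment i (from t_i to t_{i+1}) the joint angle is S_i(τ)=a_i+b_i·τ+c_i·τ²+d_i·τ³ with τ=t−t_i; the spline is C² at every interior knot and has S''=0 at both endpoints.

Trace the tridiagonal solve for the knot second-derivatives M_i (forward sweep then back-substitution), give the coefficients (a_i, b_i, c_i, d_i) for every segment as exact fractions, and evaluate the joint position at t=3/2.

  seg 0: a=-5 b=260/207 c=0 d=101/1656
  seg 1: a=-2 b=823/414 c=101/276 d=-1175/7452
  seg 2: a=3 b=-61/828 c=-218/207 d=1573/7452
  seg 3: a=-1 b=-287/414 c=701/828 d=-701/7452
S(3/2) = -12851/4416

Δ: Δ0=3/2, Δ1=5/3, Δ2=-4/3, Δ3=1
row 1: diag=10, rhs=1; c'=3/10, d'=1/10
row 2: denom=12−3·3/10=111/10; d'=(-18−3·1/10)/(111/10)=-61/37
row 3: denom=12−3·10/37=414/37; d'=(14−3·-61/37)/(414/37)=701/414
back: M3=701/414
back: M2=-61/37−10/37·701/414=-436/207
back: M1=1/10−3/10·-436/207=101/138
M: M0=0, M1=101/138, M2=-436/207, M3=701/414, M4=0
seg 0: a=-5, c=M0/2=0, d=(M1−M0)/(6·2)=101/1656, b=Δ0−h0·(2M0+M1)/6=260/207
seg 1: a=-2, c=M1/2=101/276, d=(M2−M1)/(6·3)=-1175/7452, b=Δ1−h1·(2M1+M2)/6=823/414
seg 2: a=3, c=M2/2=-218/207, d=(M3−M2)/(6·3)=1573/7452, b=Δ2−h2·(2M2+M3)/6=-61/828
seg 3: a=-1, c=M3/2=701/828, d=(M4−M3)/(6·3)=-701/7452, b=Δ3−h3·(2M3+M4)/6=-287/414
t_q=3/2 → seg 0, τ=3/2; S=-5+260/207·τ+0·τ²+101/1656·τ³=-12851/4416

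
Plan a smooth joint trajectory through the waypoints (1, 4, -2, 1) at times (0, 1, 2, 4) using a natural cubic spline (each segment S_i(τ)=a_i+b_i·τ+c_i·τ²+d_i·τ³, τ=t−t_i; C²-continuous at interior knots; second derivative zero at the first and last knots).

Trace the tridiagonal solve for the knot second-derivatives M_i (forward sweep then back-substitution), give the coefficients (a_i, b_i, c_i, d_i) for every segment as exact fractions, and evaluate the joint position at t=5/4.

  seg 0: a=1 b=261/46 c=0 d=-123/46
  seg 1: a=4 b=-54/23 c=-369/46 d=201/46
  seg 2: a=-2 b=-243/46 c=117/23 d=-39/46
S(5/4) = 8773/2944

Δ: Δ0=3, Δ1=-6, Δ2=3/2
row 1: diag=4, rhs=-54; c'=1/4, d'=-27/2
row 2: denom=6−1·1/4=23/4; d'=(45−1·-27/2)/(23/4)=234/23
back: M2=234/23
back: M1=-27/2−1/4·234/23=-369/23
M: M0=0, M1=-369/23, M2=234/23, M3=0
seg 0: a=1, c=M0/2=0, d=(M1−M0)/(6·1)=-123/46, b=Δ0−h0·(2M0+M1)/6=261/46
seg 1: a=4, c=M1/2=-369/46, d=(M2−M1)/(6·1)=201/46, b=Δ1−h1·(2M1+M2)/6=-54/23
seg 2: a=-2, c=M2/2=117/23, d=(M3−M2)/(6·2)=-39/46, b=Δ2−h2·(2M2+M3)/6=-243/46
t_q=5/4 → seg 1, τ=1/4; S=4+-54/23·τ+-369/46·τ²+201/46·τ³=8773/2944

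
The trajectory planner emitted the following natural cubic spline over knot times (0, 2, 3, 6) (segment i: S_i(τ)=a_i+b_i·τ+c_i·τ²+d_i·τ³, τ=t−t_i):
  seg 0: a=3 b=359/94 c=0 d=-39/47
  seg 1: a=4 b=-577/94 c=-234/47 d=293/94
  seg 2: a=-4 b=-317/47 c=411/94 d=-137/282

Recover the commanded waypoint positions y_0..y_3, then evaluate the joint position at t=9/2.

y_0=3 y_1=4 y_2=-4 y_3=2
S(9/2) = -4451/752

y_0 = S_0(0) = a_0 = 3
y_1 = S_1(0) = a_1 = 4
y_2 = S_2(0) = a_2 = -4
y_3 = S_2(3) = 2
t_q=9/2 is in segment 2 (τ=3/2); S_2(τ)=-4451/752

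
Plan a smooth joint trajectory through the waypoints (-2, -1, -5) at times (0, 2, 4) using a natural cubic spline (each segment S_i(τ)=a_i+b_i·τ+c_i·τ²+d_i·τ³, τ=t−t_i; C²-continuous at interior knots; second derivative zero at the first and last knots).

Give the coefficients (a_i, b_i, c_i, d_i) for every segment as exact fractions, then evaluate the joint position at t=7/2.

  seg 0: a=-2 b=9/8 c=0 d=-5/32
  seg 1: a=-1 b=-3/4 c=-15/16 d=5/32
S(7/2) = -949/256

Δ: Δ0=1/2, Δ1=-2
row 1: diag=8, rhs=-15; c'=1/4, d'=-15/8
back: M1=-15/8
M: M0=0, M1=-15/8, M2=0
seg 0: a=-2, c=M0/2=0, d=(M1−M0)/(6·2)=-5/32, b=Δ0−h0·(2M0+M1)/6=9/8
seg 1: a=-1, c=M1/2=-15/16, d=(M2−M1)/(6·2)=5/32, b=Δ1−h1·(2M1+M2)/6=-3/4
t_q=7/2 → seg 1, τ=3/2; S=-1+-3/4·τ+-15/16·τ²+5/32·τ³=-949/256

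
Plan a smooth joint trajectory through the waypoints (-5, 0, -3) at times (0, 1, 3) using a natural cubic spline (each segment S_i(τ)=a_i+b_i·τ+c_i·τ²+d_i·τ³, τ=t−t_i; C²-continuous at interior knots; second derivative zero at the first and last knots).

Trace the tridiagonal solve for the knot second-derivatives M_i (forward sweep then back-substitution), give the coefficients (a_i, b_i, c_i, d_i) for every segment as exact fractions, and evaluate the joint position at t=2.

Δ: Δ0=5, Δ1=-3/2
row 1: diag=6, rhs=-39; c'=1/3, d'=-13/2
back: M1=-13/2
M: M0=0, M1=-13/2, M2=0
seg 0: a=-5, c=M0/2=0, d=(M1−M0)/(6·1)=-13/12, b=Δ0−h0·(2M0+M1)/6=73/12
seg 1: a=0, c=M1/2=-13/4, d=(M2−M1)/(6·2)=13/24, b=Δ1−h1·(2M1+M2)/6=17/6
t_q=2 → seg 1, τ=1; S=0+17/6·τ+-13/4·τ²+13/24·τ³=1/8

  seg 0: a=-5 b=73/12 c=0 d=-13/12
  seg 1: a=0 b=17/6 c=-13/4 d=13/24
S(2) = 1/8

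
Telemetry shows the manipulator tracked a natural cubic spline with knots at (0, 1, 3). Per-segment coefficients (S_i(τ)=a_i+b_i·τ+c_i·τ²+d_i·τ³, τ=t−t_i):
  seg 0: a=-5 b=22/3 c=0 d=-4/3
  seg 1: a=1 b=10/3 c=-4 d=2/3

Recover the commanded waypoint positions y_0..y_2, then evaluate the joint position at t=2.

y_0=-5 y_1=1 y_2=-3
S(2) = 1

y_0 = S_0(0) = a_0 = -5
y_1 = S_1(0) = a_1 = 1
y_2 = S_1(2) = -3
t_q=2 is in segment 1 (τ=1); S_1(τ)=1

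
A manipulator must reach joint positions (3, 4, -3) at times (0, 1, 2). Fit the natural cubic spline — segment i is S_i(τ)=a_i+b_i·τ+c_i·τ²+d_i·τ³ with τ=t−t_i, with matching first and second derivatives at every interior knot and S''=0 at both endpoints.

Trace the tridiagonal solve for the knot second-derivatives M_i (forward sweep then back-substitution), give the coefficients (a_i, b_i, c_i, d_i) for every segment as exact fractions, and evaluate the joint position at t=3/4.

  seg 0: a=3 b=3 c=0 d=-2
  seg 1: a=4 b=-3 c=-6 d=2
S(3/4) = 141/32

Δ: Δ0=1, Δ1=-7
row 1: diag=4, rhs=-48; c'=1/4, d'=-12
back: M1=-12
M: M0=0, M1=-12, M2=0
seg 0: a=3, c=M0/2=0, d=(M1−M0)/(6·1)=-2, b=Δ0−h0·(2M0+M1)/6=3
seg 1: a=4, c=M1/2=-6, d=(M2−M1)/(6·1)=2, b=Δ1−h1·(2M1+M2)/6=-3
t_q=3/4 → seg 0, τ=3/4; S=3+3·τ+0·τ²+-2·τ³=141/32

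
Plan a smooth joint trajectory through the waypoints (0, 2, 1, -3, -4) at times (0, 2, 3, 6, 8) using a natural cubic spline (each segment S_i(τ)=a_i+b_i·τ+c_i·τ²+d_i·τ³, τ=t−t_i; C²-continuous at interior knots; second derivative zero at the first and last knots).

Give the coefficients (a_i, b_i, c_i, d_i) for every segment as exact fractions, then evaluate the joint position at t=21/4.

Δ: Δ0=1, Δ1=-1, Δ2=-4/3, Δ3=-1/2
row 1: diag=6, rhs=-12; c'=1/6, d'=-2
row 2: denom=8−1·1/6=47/6; d'=(-2−1·-2)/(47/6)=0
row 3: denom=10−3·18/47=416/47; d'=(5−3·0)/(416/47)=235/416
back: M3=235/416
back: M2=0−18/47·235/416=-45/208
back: M1=-2−1/6·-45/208=-817/416
M: M0=0, M1=-817/416, M2=-45/208, M3=235/416, M4=0
seg 0: a=0, c=M0/2=0, d=(M1−M0)/(6·2)=-817/4992, b=Δ0−h0·(2M0+M1)/6=2065/1248
seg 1: a=2, c=M1/2=-817/832, d=(M2−M1)/(6·1)=727/2496, b=Δ1−h1·(2M1+M2)/6=-193/624
seg 2: a=1, c=M2/2=-45/416, d=(M3−M2)/(6·3)=25/576, b=Δ2−h2·(2M2+M3)/6=-3493/2496
seg 3: a=-3, c=M3/2=235/832, d=(M4−M3)/(6·2)=-235/4992, b=Δ3−h3·(2M3+M4)/6=-547/624
t_q=21/4 → seg 2, τ=9/4; S=1+-3493/2496·τ+-45/416·τ²+25/576·τ³=-117251/53248

  seg 0: a=0 b=2065/1248 c=0 d=-817/4992
  seg 1: a=2 b=-193/624 c=-817/832 d=727/2496
  seg 2: a=1 b=-3493/2496 c=-45/416 d=25/576
  seg 3: a=-3 b=-547/624 c=235/832 d=-235/4992
S(21/4) = -117251/53248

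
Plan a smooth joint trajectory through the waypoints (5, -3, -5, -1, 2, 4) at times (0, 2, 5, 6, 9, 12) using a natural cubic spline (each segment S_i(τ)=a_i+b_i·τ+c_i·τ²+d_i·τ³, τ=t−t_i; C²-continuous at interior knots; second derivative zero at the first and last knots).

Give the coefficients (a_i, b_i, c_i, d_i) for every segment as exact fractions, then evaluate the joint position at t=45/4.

  seg 0: a=5 b=-8714/2019 c=0 d=319/4038
  seg 1: a=-3 b=-6800/2019 c=319/673 d=287/2019
  seg 2: a=-5 b=6691/2019 c=1180/673 d=-2155/2019
  seg 3: a=-1 b=7306/2019 c=-975/673 d=3488/18171
  seg 4: a=2 b=220/2019 c=563/2019 d=-563/18171
S(45/4) = 142307/43072

Δ: Δ0=-4, Δ1=-2/3, Δ2=4, Δ3=1, Δ4=2/3
row 1: diag=10, rhs=20; c'=3/10, d'=2
row 2: denom=8−3·3/10=71/10; d'=(28−3·2)/(71/10)=220/71
row 3: denom=8−1·10/71=558/71; d'=(-18−1·220/71)/(558/71)=-749/279
row 4: denom=12−3·71/186=673/62; d'=(-2−3·-749/279)/(673/62)=1126/2019
back: M4=1126/2019
back: M3=-749/279−71/186·1126/2019=-1950/673
back: M2=220/71−10/71·-1950/673=2360/673
back: M1=2−3/10·2360/673=638/673
M: M0=0, M1=638/673, M2=2360/673, M3=-1950/673, M4=1126/2019, M5=0
seg 0: a=5, c=M0/2=0, d=(M1−M0)/(6·2)=319/4038, b=Δ0−h0·(2M0+M1)/6=-8714/2019
seg 1: a=-3, c=M1/2=319/673, d=(M2−M1)/(6·3)=287/2019, b=Δ1−h1·(2M1+M2)/6=-6800/2019
seg 2: a=-5, c=M2/2=1180/673, d=(M3−M2)/(6·1)=-2155/2019, b=Δ2−h2·(2M2+M3)/6=6691/2019
seg 3: a=-1, c=M3/2=-975/673, d=(M4−M3)/(6·3)=3488/18171, b=Δ3−h3·(2M3+M4)/6=7306/2019
seg 4: a=2, c=M4/2=563/2019, d=(M5−M4)/(6·3)=-563/18171, b=Δ4−h4·(2M4+M5)/6=220/2019
t_q=45/4 → seg 4, τ=9/4; S=2+220/2019·τ+563/2019·τ²+-563/18171·τ³=142307/43072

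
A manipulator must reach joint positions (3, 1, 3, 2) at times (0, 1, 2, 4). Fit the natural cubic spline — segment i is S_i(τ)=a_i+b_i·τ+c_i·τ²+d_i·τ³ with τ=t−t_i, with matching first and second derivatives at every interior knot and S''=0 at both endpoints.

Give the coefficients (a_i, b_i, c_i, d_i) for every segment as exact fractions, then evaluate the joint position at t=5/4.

Δ: Δ0=-2, Δ1=2, Δ2=-1/2
row 1: diag=4, rhs=24; c'=1/4, d'=6
row 2: denom=6−1·1/4=23/4; d'=(-15−1·6)/(23/4)=-84/23
back: M2=-84/23
back: M1=6−1/4·-84/23=159/23
M: M0=0, M1=159/23, M2=-84/23, M3=0
seg 0: a=3, c=M0/2=0, d=(M1−M0)/(6·1)=53/46, b=Δ0−h0·(2M0+M1)/6=-145/46
seg 1: a=1, c=M1/2=159/46, d=(M2−M1)/(6·1)=-81/46, b=Δ1−h1·(2M1+M2)/6=7/23
seg 2: a=3, c=M2/2=-42/23, d=(M3−M2)/(6·2)=7/23, b=Δ2−h2·(2M2+M3)/6=89/46
t_q=5/4 → seg 1, τ=1/4; S=1+7/23·τ+159/46·τ²+-81/46·τ³=3723/2944

  seg 0: a=3 b=-145/46 c=0 d=53/46
  seg 1: a=1 b=7/23 c=159/46 d=-81/46
  seg 2: a=3 b=89/46 c=-42/23 d=7/23
S(5/4) = 3723/2944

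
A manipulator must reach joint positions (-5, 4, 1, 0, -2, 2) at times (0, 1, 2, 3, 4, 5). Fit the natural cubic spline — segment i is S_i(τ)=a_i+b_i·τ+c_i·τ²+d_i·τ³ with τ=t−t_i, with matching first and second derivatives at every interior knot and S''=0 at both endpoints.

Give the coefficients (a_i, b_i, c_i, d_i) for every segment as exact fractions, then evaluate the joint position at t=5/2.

  seg 0: a=-5 b=2593/209 c=0 d=-712/209
  seg 1: a=4 b=457/209 c=-2136/209 d=1052/209
  seg 2: a=1 b=-659/209 c=1020/209 d=-30/11
  seg 3: a=0 b=-329/209 c=-690/209 d=601/209
  seg 4: a=-2 b=94/209 c=1113/209 d=-371/209
S(5/2) = 23/76

Δ: Δ0=9, Δ1=-3, Δ2=-1, Δ3=-2, Δ4=4
row 1: diag=4, rhs=-72; c'=1/4, d'=-18
row 2: denom=4−1·1/4=15/4; d'=(12−1·-18)/(15/4)=8
row 3: denom=4−1·4/15=56/15; d'=(-6−1·8)/(56/15)=-15/4
row 4: denom=4−1·15/56=209/56; d'=(36−1·-15/4)/(209/56)=2226/209
back: M4=2226/209
back: M3=-15/4−15/56·2226/209=-1380/209
back: M2=8−4/15·-1380/209=2040/209
back: M1=-18−1/4·2040/209=-4272/209
M: M0=0, M1=-4272/209, M2=2040/209, M3=-1380/209, M4=2226/209, M5=0
seg 0: a=-5, c=M0/2=0, d=(M1−M0)/(6·1)=-712/209, b=Δ0−h0·(2M0+M1)/6=2593/209
seg 1: a=4, c=M1/2=-2136/209, d=(M2−M1)/(6·1)=1052/209, b=Δ1−h1·(2M1+M2)/6=457/209
seg 2: a=1, c=M2/2=1020/209, d=(M3−M2)/(6·1)=-30/11, b=Δ2−h2·(2M2+M3)/6=-659/209
seg 3: a=0, c=M3/2=-690/209, d=(M4−M3)/(6·1)=601/209, b=Δ3−h3·(2M3+M4)/6=-329/209
seg 4: a=-2, c=M4/2=1113/209, d=(M5−M4)/(6·1)=-371/209, b=Δ4−h4·(2M4+M5)/6=94/209
t_q=5/2 → seg 2, τ=1/2; S=1+-659/209·τ+1020/209·τ²+-30/11·τ³=23/76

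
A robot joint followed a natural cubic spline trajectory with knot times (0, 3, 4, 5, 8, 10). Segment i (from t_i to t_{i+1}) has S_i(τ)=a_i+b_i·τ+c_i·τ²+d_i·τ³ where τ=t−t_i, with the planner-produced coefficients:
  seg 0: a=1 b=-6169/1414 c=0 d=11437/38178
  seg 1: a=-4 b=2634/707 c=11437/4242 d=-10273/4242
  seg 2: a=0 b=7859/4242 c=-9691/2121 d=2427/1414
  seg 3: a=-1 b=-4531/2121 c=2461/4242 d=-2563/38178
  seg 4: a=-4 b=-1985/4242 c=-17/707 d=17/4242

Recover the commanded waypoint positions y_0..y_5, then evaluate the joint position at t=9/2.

y_0=1 y_1=-4 y_2=0 y_3=-1 y_4=-4 y_5=-5
S(9/2) = -47/33936

y_0 = S_0(0) = a_0 = 1
y_1 = S_1(0) = a_1 = -4
y_2 = S_2(0) = a_2 = 0
y_3 = S_3(0) = a_3 = -1
y_4 = S_4(0) = a_4 = -4
y_5 = S_4(2) = -5
t_q=9/2 is in segment 2 (τ=1/2); S_2(τ)=-47/33936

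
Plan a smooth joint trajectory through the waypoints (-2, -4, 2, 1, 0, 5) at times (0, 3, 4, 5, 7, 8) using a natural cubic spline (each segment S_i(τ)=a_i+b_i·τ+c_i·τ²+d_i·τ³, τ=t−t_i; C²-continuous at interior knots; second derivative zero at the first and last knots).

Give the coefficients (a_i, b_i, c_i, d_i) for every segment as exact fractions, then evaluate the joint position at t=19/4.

Δ: Δ0=-2/3, Δ1=6, Δ2=-1, Δ3=-1/2, Δ4=5
row 1: diag=8, rhs=40; c'=1/8, d'=5
row 2: denom=4−1·1/8=31/8; d'=(-42−1·5)/(31/8)=-376/31
row 3: denom=6−1·8/31=178/31; d'=(3−1·-376/31)/(178/31)=469/178
row 4: denom=6−2·31/89=472/89; d'=(33−2·469/178)/(472/89)=617/118
back: M4=617/118
back: M3=469/178−31/89·617/118=48/59
back: M2=-376/31−8/31·48/59=-728/59
back: M1=5−1/8·-728/59=386/59
M: M0=0, M1=386/59, M2=-728/59, M3=48/59, M4=617/118, M5=0
seg 0: a=-2, c=M0/2=0, d=(M1−M0)/(6·3)=193/531, b=Δ0−h0·(2M0+M1)/6=-697/177
seg 1: a=-4, c=M1/2=193/59, d=(M2−M1)/(6·1)=-557/177, b=Δ1−h1·(2M1+M2)/6=1040/177
seg 2: a=2, c=M2/2=-364/59, d=(M3−M2)/(6·1)=388/177, b=Δ2−h2·(2M2+M3)/6=527/177
seg 3: a=1, c=M3/2=24/59, d=(M4−M3)/(6·2)=521/1416, b=Δ3−h3·(2M3+M4)/6=-493/177
seg 4: a=0, c=M4/2=617/236, d=(M5−M4)/(6·1)=-617/708, b=Δ4−h4·(2M4+M5)/6=1153/354
t_q=19/4 → seg 2, τ=3/4; S=2+527/177·τ+-364/59·τ²+388/177·τ³=27/16

  seg 0: a=-2 b=-697/177 c=0 d=193/531
  seg 1: a=-4 b=1040/177 c=193/59 d=-557/177
  seg 2: a=2 b=527/177 c=-364/59 d=388/177
  seg 3: a=1 b=-493/177 c=24/59 d=521/1416
  seg 4: a=0 b=1153/354 c=617/236 d=-617/708
S(19/4) = 27/16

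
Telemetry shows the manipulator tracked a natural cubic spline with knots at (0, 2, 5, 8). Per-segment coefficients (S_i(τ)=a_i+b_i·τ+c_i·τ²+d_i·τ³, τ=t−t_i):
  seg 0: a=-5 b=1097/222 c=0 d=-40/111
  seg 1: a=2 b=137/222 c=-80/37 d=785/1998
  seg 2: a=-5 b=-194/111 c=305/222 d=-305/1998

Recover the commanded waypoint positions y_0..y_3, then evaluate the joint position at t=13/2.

y_0=-5 y_1=2 y_2=-5 y_3=-2
S(13/2) = -2987/592

y_0 = S_0(0) = a_0 = -5
y_1 = S_1(0) = a_1 = 2
y_2 = S_2(0) = a_2 = -5
y_3 = S_2(3) = -2
t_q=13/2 is in segment 2 (τ=3/2); S_2(τ)=-2987/592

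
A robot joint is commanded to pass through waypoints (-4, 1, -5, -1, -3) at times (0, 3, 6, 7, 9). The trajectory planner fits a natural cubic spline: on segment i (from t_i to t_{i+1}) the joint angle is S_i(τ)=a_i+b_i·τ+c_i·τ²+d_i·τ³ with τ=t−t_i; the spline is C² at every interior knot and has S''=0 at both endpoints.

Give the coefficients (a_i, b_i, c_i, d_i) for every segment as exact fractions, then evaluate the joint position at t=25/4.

  seg 0: a=-4 b=868/255 c=0 d=-443/2295
  seg 1: a=1 b=-461/255 c=-443/255 d=256/459
  seg 2: a=-5 b=721/255 c=279/85 d=-538/255
  seg 3: a=-1 b=781/255 c=-259/85 d=259/510
S(25/4) = -11209/2720

Δ: Δ0=5/3, Δ1=-2, Δ2=4, Δ3=-1
row 1: diag=12, rhs=-22; c'=1/4, d'=-11/6
row 2: denom=8−3·1/4=29/4; d'=(36−3·-11/6)/(29/4)=166/29
row 3: denom=6−1·4/29=170/29; d'=(-30−1·166/29)/(170/29)=-518/85
back: M3=-518/85
back: M2=166/29−4/29·-518/85=558/85
back: M1=-11/6−1/4·558/85=-886/255
M: M0=0, M1=-886/255, M2=558/85, M3=-518/85, M4=0
seg 0: a=-4, c=M0/2=0, d=(M1−M0)/(6·3)=-443/2295, b=Δ0−h0·(2M0+M1)/6=868/255
seg 1: a=1, c=M1/2=-443/255, d=(M2−M1)/(6·3)=256/459, b=Δ1−h1·(2M1+M2)/6=-461/255
seg 2: a=-5, c=M2/2=279/85, d=(M3−M2)/(6·1)=-538/255, b=Δ2−h2·(2M2+M3)/6=721/255
seg 3: a=-1, c=M3/2=-259/85, d=(M4−M3)/(6·2)=259/510, b=Δ3−h3·(2M3+M4)/6=781/255
t_q=25/4 → seg 2, τ=1/4; S=-5+721/255·τ+279/85·τ²+-538/255·τ³=-11209/2720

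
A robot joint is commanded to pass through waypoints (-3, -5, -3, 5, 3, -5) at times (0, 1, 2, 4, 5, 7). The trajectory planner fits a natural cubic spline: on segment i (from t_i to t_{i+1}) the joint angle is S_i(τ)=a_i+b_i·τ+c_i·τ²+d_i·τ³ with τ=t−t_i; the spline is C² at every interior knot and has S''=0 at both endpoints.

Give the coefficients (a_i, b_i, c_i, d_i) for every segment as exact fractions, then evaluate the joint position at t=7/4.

  seg 0: a=-3 b=-2024/709 c=0 d=606/709
  seg 1: a=-5 b=-206/709 c=1818/709 d=-194/709
  seg 2: a=-3 b=2848/709 c=1236/709 d=-621/709
  seg 3: a=5 b=340/709 c=-2490/709 d=732/709
  seg 4: a=3 b=-2444/709 c=-294/709 d=49/709
S(7/4) = -88279/22688

Δ: Δ0=-2, Δ1=2, Δ2=4, Δ3=-2, Δ4=-4
row 1: diag=4, rhs=24; c'=1/4, d'=6
row 2: denom=6−1·1/4=23/4; d'=(12−1·6)/(23/4)=24/23
row 3: denom=6−2·8/23=122/23; d'=(-36−2·24/23)/(122/23)=-438/61
row 4: denom=6−1·23/122=709/122; d'=(-12−1·-438/61)/(709/122)=-588/709
back: M4=-588/709
back: M3=-438/61−23/122·-588/709=-4980/709
back: M2=24/23−8/23·-4980/709=2472/709
back: M1=6−1/4·2472/709=3636/709
M: M0=0, M1=3636/709, M2=2472/709, M3=-4980/709, M4=-588/709, M5=0
seg 0: a=-3, c=M0/2=0, d=(M1−M0)/(6·1)=606/709, b=Δ0−h0·(2M0+M1)/6=-2024/709
seg 1: a=-5, c=M1/2=1818/709, d=(M2−M1)/(6·1)=-194/709, b=Δ1−h1·(2M1+M2)/6=-206/709
seg 2: a=-3, c=M2/2=1236/709, d=(M3−M2)/(6·2)=-621/709, b=Δ2−h2·(2M2+M3)/6=2848/709
seg 3: a=5, c=M3/2=-2490/709, d=(M4−M3)/(6·1)=732/709, b=Δ3−h3·(2M3+M4)/6=340/709
seg 4: a=3, c=M4/2=-294/709, d=(M5−M4)/(6·2)=49/709, b=Δ4−h4·(2M4+M5)/6=-2444/709
t_q=7/4 → seg 1, τ=3/4; S=-5+-206/709·τ+1818/709·τ²+-194/709·τ³=-88279/22688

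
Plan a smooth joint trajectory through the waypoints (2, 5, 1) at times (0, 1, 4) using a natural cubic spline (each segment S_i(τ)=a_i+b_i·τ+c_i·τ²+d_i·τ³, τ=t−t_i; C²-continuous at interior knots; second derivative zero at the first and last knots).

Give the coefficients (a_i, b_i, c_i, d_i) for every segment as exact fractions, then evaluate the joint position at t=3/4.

  seg 0: a=2 b=85/24 c=0 d=-13/24
  seg 1: a=5 b=23/12 c=-13/8 d=13/72
S(3/4) = 2267/512

Δ: Δ0=3, Δ1=-4/3
row 1: diag=8, rhs=-26; c'=3/8, d'=-13/4
back: M1=-13/4
M: M0=0, M1=-13/4, M2=0
seg 0: a=2, c=M0/2=0, d=(M1−M0)/(6·1)=-13/24, b=Δ0−h0·(2M0+M1)/6=85/24
seg 1: a=5, c=M1/2=-13/8, d=(M2−M1)/(6·3)=13/72, b=Δ1−h1·(2M1+M2)/6=23/12
t_q=3/4 → seg 0, τ=3/4; S=2+85/24·τ+0·τ²+-13/24·τ³=2267/512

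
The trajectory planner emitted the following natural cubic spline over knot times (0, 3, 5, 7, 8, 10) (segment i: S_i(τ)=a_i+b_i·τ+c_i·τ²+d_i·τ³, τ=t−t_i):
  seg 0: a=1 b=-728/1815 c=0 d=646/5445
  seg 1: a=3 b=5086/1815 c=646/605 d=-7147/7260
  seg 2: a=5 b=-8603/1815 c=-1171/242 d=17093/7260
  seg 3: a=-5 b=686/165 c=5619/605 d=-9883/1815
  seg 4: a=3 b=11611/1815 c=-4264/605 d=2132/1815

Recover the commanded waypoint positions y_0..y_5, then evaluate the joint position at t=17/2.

y_0 = S_0(0) = a_0 = 1
y_1 = S_1(0) = a_1 = 3
y_2 = S_2(0) = a_2 = 5
y_3 = S_3(0) = a_3 = -5
y_4 = S_4(0) = a_4 = 3
y_5 = S_4(2) = -3
t_q=17/2 is in segment 4 (τ=1/2); S_4(τ)=2773/605

y_0=1 y_1=3 y_2=5 y_3=-5 y_4=3 y_5=-3
S(17/2) = 2773/605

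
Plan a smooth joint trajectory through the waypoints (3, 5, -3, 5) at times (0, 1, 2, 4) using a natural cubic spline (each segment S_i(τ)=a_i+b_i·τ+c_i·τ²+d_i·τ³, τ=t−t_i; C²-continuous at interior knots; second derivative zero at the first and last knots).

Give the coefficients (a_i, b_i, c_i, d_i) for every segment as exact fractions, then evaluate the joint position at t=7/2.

Δ: Δ0=2, Δ1=-8, Δ2=4
row 1: diag=4, rhs=-60; c'=1/4, d'=-15
row 2: denom=6−1·1/4=23/4; d'=(72−1·-15)/(23/4)=348/23
back: M2=348/23
back: M1=-15−1/4·348/23=-432/23
M: M0=0, M1=-432/23, M2=348/23, M3=0
seg 0: a=3, c=M0/2=0, d=(M1−M0)/(6·1)=-72/23, b=Δ0−h0·(2M0+M1)/6=118/23
seg 1: a=5, c=M1/2=-216/23, d=(M2−M1)/(6·1)=130/23, b=Δ1−h1·(2M1+M2)/6=-98/23
seg 2: a=-3, c=M2/2=174/23, d=(M3−M2)/(6·2)=-29/23, b=Δ2−h2·(2M2+M3)/6=-140/23
t_q=7/2 → seg 2, τ=3/2; S=-3+-140/23·τ+174/23·τ²+-29/23·τ³=117/184

  seg 0: a=3 b=118/23 c=0 d=-72/23
  seg 1: a=5 b=-98/23 c=-216/23 d=130/23
  seg 2: a=-3 b=-140/23 c=174/23 d=-29/23
S(7/2) = 117/184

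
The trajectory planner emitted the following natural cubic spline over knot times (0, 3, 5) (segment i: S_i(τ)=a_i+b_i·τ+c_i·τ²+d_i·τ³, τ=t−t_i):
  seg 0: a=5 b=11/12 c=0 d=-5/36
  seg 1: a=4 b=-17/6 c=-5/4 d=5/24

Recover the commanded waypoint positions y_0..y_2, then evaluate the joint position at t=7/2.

y_0=5 y_1=4 y_2=-5
S(7/2) = 147/64

y_0 = S_0(0) = a_0 = 5
y_1 = S_1(0) = a_1 = 4
y_2 = S_1(2) = -5
t_q=7/2 is in segment 1 (τ=1/2); S_1(τ)=147/64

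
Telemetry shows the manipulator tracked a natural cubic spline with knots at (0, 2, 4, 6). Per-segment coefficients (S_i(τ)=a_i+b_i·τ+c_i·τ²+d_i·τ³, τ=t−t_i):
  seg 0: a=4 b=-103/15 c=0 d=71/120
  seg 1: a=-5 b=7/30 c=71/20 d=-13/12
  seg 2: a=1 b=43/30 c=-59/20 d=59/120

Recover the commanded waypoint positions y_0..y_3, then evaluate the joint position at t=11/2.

y_0=4 y_1=-5 y_2=1 y_3=-4
S(11/2) = -117/64

y_0 = S_0(0) = a_0 = 4
y_1 = S_1(0) = a_1 = -5
y_2 = S_2(0) = a_2 = 1
y_3 = S_2(2) = -4
t_q=11/2 is in segment 2 (τ=3/2); S_2(τ)=-117/64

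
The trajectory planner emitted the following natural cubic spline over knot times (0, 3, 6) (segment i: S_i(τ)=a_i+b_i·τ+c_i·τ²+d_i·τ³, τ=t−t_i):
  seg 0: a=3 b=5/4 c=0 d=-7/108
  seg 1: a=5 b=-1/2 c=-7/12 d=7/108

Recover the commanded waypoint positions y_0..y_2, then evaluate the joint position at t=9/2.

y_0=3 y_1=5 y_2=0
S(9/2) = 101/32

y_0 = S_0(0) = a_0 = 3
y_1 = S_1(0) = a_1 = 5
y_2 = S_1(3) = 0
t_q=9/2 is in segment 1 (τ=3/2); S_1(τ)=101/32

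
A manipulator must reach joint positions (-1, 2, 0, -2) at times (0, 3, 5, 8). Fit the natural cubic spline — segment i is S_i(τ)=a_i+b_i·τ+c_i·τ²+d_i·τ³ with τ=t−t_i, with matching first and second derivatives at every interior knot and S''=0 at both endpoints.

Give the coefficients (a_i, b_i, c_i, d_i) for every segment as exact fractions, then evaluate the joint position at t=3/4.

  seg 0: a=-1 b=79/48 c=0 d=-31/432
  seg 1: a=2 b=-7/24 c=-31/48 d=7/48
  seg 2: a=0 b=-9/8 c=11/48 d=-11/432
S(3/4) = 209/1024

Δ: Δ0=1, Δ1=-1, Δ2=-2/3
row 1: diag=10, rhs=-12; c'=1/5, d'=-6/5
row 2: denom=10−2·1/5=48/5; d'=(2−2·-6/5)/(48/5)=11/24
back: M2=11/24
back: M1=-6/5−1/5·11/24=-31/24
M: M0=0, M1=-31/24, M2=11/24, M3=0
seg 0: a=-1, c=M0/2=0, d=(M1−M0)/(6·3)=-31/432, b=Δ0−h0·(2M0+M1)/6=79/48
seg 1: a=2, c=M1/2=-31/48, d=(M2−M1)/(6·2)=7/48, b=Δ1−h1·(2M1+M2)/6=-7/24
seg 2: a=0, c=M2/2=11/48, d=(M3−M2)/(6·3)=-11/432, b=Δ2−h2·(2M2+M3)/6=-9/8
t_q=3/4 → seg 0, τ=3/4; S=-1+79/48·τ+0·τ²+-31/432·τ³=209/1024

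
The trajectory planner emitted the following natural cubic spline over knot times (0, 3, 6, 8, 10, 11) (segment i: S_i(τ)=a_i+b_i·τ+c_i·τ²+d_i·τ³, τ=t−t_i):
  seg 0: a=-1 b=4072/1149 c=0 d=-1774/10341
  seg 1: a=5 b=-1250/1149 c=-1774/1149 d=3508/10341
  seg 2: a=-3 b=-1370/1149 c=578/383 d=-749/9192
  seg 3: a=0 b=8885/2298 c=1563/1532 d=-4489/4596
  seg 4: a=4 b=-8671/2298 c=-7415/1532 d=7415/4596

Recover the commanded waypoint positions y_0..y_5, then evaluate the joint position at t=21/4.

y_0 = S_0(0) = a_0 = -1
y_1 = S_1(0) = a_1 = 5
y_2 = S_2(0) = a_2 = -3
y_3 = S_3(0) = a_3 = 0
y_4 = S_4(0) = a_4 = 4
y_5 = S_4(1) = -3
t_q=21/4 is in segment 1 (τ=9/4); S_1(τ)=-8579/6128

y_0=-1 y_1=5 y_2=-3 y_3=0 y_4=4 y_5=-3
S(21/4) = -8579/6128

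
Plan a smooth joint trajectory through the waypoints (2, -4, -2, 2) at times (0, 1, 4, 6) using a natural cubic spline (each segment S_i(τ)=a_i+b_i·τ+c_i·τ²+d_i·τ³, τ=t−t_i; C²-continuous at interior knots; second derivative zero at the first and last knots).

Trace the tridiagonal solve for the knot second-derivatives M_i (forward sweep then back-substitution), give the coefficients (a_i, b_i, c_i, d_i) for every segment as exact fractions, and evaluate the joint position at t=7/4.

  seg 0: a=2 b=-1466/213 c=0 d=188/213
  seg 1: a=-4 b=-902/213 c=188/71 d=-24/71
  seg 2: a=-2 b=538/213 c=-28/71 d=14/213
S(7/4) = -3311/568

Δ: Δ0=-6, Δ1=2/3, Δ2=2
row 1: diag=8, rhs=40; c'=3/8, d'=5
row 2: denom=10−3·3/8=71/8; d'=(8−3·5)/(71/8)=-56/71
back: M2=-56/71
back: M1=5−3/8·-56/71=376/71
M: M0=0, M1=376/71, M2=-56/71, M3=0
seg 0: a=2, c=M0/2=0, d=(M1−M0)/(6·1)=188/213, b=Δ0−h0·(2M0+M1)/6=-1466/213
seg 1: a=-4, c=M1/2=188/71, d=(M2−M1)/(6·3)=-24/71, b=Δ1−h1·(2M1+M2)/6=-902/213
seg 2: a=-2, c=M2/2=-28/71, d=(M3−M2)/(6·2)=14/213, b=Δ2−h2·(2M2+M3)/6=538/213
t_q=7/4 → seg 1, τ=3/4; S=-4+-902/213·τ+188/71·τ²+-24/71·τ³=-3311/568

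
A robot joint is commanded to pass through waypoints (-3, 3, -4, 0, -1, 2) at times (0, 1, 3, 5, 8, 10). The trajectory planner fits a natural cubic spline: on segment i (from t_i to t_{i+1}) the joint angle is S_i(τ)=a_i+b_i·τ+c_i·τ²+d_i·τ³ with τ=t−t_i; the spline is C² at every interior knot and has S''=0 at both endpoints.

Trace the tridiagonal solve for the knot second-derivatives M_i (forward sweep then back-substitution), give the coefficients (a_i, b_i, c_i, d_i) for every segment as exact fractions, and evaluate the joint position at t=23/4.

  seg 0: a=-3 b=90709/11292 c=0 d=-22957/11292
  seg 1: a=3 b=10919/5646 c=-22957/3764 d=38191/22584
  seg 2: a=-4 b=-6125/2823 c=7617/1882 d=-2770/2823
  seg 3: a=0 b=6337/2823 c=-3463/1882 d=5537/16938
  seg 4: a=-1 b=173/5646 c=1037/941 d=-1037/5646
S(23/4) = 94727/120448

Δ: Δ0=6, Δ1=-7/2, Δ2=2, Δ3=-1/3, Δ4=3/2
row 1: diag=6, rhs=-57; c'=1/3, d'=-19/2
row 2: denom=8−2·1/3=22/3; d'=(33−2·-19/2)/(22/3)=78/11
row 3: denom=10−2·3/11=104/11; d'=(-14−2·78/11)/(104/11)=-155/52
row 4: denom=10−3·33/104=941/104; d'=(11−3·-155/52)/(941/104)=2074/941
back: M4=2074/941
back: M3=-155/52−33/104·2074/941=-3463/941
back: M2=78/11−3/11·-3463/941=7617/941
back: M1=-19/2−1/3·7617/941=-22957/1882
M: M0=0, M1=-22957/1882, M2=7617/941, M3=-3463/941, M4=2074/941, M5=0
seg 0: a=-3, c=M0/2=0, d=(M1−M0)/(6·1)=-22957/11292, b=Δ0−h0·(2M0+M1)/6=90709/11292
seg 1: a=3, c=M1/2=-22957/3764, d=(M2−M1)/(6·2)=38191/22584, b=Δ1−h1·(2M1+M2)/6=10919/5646
seg 2: a=-4, c=M2/2=7617/1882, d=(M3−M2)/(6·2)=-2770/2823, b=Δ2−h2·(2M2+M3)/6=-6125/2823
seg 3: a=0, c=M3/2=-3463/1882, d=(M4−M3)/(6·3)=5537/16938, b=Δ3−h3·(2M3+M4)/6=6337/2823
seg 4: a=-1, c=M4/2=1037/941, d=(M5−M4)/(6·2)=-1037/5646, b=Δ4−h4·(2M4+M5)/6=173/5646
t_q=23/4 → seg 3, τ=3/4; S=0+6337/2823·τ+-3463/1882·τ²+5537/16938·τ³=94727/120448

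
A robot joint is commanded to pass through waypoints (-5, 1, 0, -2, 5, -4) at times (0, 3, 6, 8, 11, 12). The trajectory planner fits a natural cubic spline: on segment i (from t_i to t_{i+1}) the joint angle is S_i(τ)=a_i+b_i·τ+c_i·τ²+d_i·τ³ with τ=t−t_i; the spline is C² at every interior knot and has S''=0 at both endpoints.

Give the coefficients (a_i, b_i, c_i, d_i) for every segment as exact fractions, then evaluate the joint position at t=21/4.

Δ: Δ0=2, Δ1=-1/3, Δ2=-1, Δ3=7/3, Δ4=-9
row 1: diag=12, rhs=-14; c'=1/4, d'=-7/6
row 2: denom=10−3·1/4=37/4; d'=(-4−3·-7/6)/(37/4)=-2/37
row 3: denom=10−2·8/37=354/37; d'=(20−2·-2/37)/(354/37)=124/59
row 4: denom=8−3·37/118=833/118; d'=(-68−3·124/59)/(833/118)=-8768/833
back: M4=-8768/833
back: M3=124/59−37/118·-8768/833=4500/833
back: M2=-2/37−8/37·4500/833=-1018/833
back: M1=-7/6−1/4·-1018/833=-2152/2499
M: M0=0, M1=-2152/2499, M2=-1018/833, M3=4500/833, M4=-8768/833, M5=0
seg 0: a=-5, c=M0/2=0, d=(M1−M0)/(6·3)=-1076/22491, b=Δ0−h0·(2M0+M1)/6=6074/2499
seg 1: a=1, c=M1/2=-1076/2499, d=(M2−M1)/(6·3)=-451/22491, b=Δ1−h1·(2M1+M2)/6=2846/2499
seg 2: a=0, c=M2/2=-509/833, d=(M3−M2)/(6·2)=2759/4998, b=Δ2−h2·(2M2+M3)/6=-709/357
seg 3: a=-2, c=M3/2=2250/833, d=(M4−M3)/(6·3)=-6634/7497, b=Δ3−h3·(2M3+M4)/6=5483/2499
seg 4: a=5, c=M4/2=-4384/833, d=(M5−M4)/(6·1)=4384/2499, b=Δ4−h4·(2M4+M5)/6=-13723/2499
t_q=21/4 → seg 1, τ=9/4; S=1+2846/2499·τ+-1076/2499·τ²+-451/22491·τ³=61535/53312

  seg 0: a=-5 b=6074/2499 c=0 d=-1076/22491
  seg 1: a=1 b=2846/2499 c=-1076/2499 d=-451/22491
  seg 2: a=0 b=-709/357 c=-509/833 d=2759/4998
  seg 3: a=-2 b=5483/2499 c=2250/833 d=-6634/7497
  seg 4: a=5 b=-13723/2499 c=-4384/833 d=4384/2499
S(21/4) = 61535/53312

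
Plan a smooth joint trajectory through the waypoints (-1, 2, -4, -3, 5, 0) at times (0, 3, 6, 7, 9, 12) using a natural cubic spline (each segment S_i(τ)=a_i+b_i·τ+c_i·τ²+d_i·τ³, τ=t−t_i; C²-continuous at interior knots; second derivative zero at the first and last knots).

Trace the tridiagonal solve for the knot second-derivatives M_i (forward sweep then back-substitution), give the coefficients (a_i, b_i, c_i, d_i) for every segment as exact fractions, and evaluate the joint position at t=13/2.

Δ: Δ0=1, Δ1=-2, Δ2=1, Δ3=4, Δ4=-5/3
row 1: diag=12, rhs=-18; c'=1/4, d'=-3/2
row 2: denom=8−3·1/4=29/4; d'=(18−3·-3/2)/(29/4)=90/29
row 3: denom=6−1·4/29=170/29; d'=(18−1·90/29)/(170/29)=216/85
row 4: denom=10−2·29/85=792/85; d'=(-34−2·216/85)/(792/85)=-151/36
back: M4=-151/36
back: M3=216/85−29/85·-151/36=143/36
back: M2=90/29−4/29·143/36=23/9
back: M1=-3/2−1/4·23/9=-77/36
M: M0=0, M1=-77/36, M2=23/9, M3=143/36, M4=-151/36, M5=0
seg 0: a=-1, c=M0/2=0, d=(M1−M0)/(6·3)=-77/648, b=Δ0−h0·(2M0+M1)/6=149/72
seg 1: a=2, c=M1/2=-77/72, d=(M2−M1)/(6·3)=169/648, b=Δ1−h1·(2M1+M2)/6=-41/36
seg 2: a=-4, c=M2/2=23/18, d=(M3−M2)/(6·1)=17/72, b=Δ2−h2·(2M2+M3)/6=-37/72
seg 3: a=-3, c=M3/2=143/72, d=(M4−M3)/(6·2)=-49/72, b=Δ3−h3·(2M3+M4)/6=11/4
seg 4: a=5, c=M4/2=-151/72, d=(M5−M4)/(6·3)=151/648, b=Δ4−h4·(2M4+M5)/6=91/36
t_q=13/2 → seg 2, τ=1/2; S=-4+-37/72·τ+23/18·τ²+17/72·τ³=-2251/576

  seg 0: a=-1 b=149/72 c=0 d=-77/648
  seg 1: a=2 b=-41/36 c=-77/72 d=169/648
  seg 2: a=-4 b=-37/72 c=23/18 d=17/72
  seg 3: a=-3 b=11/4 c=143/72 d=-49/72
  seg 4: a=5 b=91/36 c=-151/72 d=151/648
S(13/2) = -2251/576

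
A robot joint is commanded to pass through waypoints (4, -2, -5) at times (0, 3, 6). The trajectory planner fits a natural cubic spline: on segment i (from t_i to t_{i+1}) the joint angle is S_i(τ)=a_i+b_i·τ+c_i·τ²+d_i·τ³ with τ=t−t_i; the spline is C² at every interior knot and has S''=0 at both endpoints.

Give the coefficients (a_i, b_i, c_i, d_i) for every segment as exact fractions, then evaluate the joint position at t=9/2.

  seg 0: a=4 b=-9/4 c=0 d=1/36
  seg 1: a=-2 b=-3/2 c=1/4 d=-1/36
S(9/2) = -121/32

Δ: Δ0=-2, Δ1=-1
row 1: diag=12, rhs=6; c'=1/4, d'=1/2
back: M1=1/2
M: M0=0, M1=1/2, M2=0
seg 0: a=4, c=M0/2=0, d=(M1−M0)/(6·3)=1/36, b=Δ0−h0·(2M0+M1)/6=-9/4
seg 1: a=-2, c=M1/2=1/4, d=(M2−M1)/(6·3)=-1/36, b=Δ1−h1·(2M1+M2)/6=-3/2
t_q=9/2 → seg 1, τ=3/2; S=-2+-3/2·τ+1/4·τ²+-1/36·τ³=-121/32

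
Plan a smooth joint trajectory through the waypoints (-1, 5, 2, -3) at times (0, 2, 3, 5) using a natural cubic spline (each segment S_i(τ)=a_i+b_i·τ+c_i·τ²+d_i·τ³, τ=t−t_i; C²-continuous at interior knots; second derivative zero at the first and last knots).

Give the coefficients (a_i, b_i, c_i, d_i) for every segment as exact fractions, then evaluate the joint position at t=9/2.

Δ: Δ0=3, Δ1=-3, Δ2=-5/2
row 1: diag=6, rhs=-36; c'=1/6, d'=-6
row 2: denom=6−1·1/6=35/6; d'=(3−1·-6)/(35/6)=54/35
back: M2=54/35
back: M1=-6−1/6·54/35=-219/35
M: M0=0, M1=-219/35, M2=54/35, M3=0
seg 0: a=-1, c=M0/2=0, d=(M1−M0)/(6·2)=-73/140, b=Δ0−h0·(2M0+M1)/6=178/35
seg 1: a=5, c=M1/2=-219/70, d=(M2−M1)/(6·1)=13/10, b=Δ1−h1·(2M1+M2)/6=-41/35
seg 2: a=2, c=M2/2=27/35, d=(M3−M2)/(6·2)=-9/70, b=Δ2−h2·(2M2+M3)/6=-247/70
t_q=9/2 → seg 2, τ=3/2; S=2+-247/70·τ+27/35·τ²+-9/70·τ³=-223/112

  seg 0: a=-1 b=178/35 c=0 d=-73/140
  seg 1: a=5 b=-41/35 c=-219/70 d=13/10
  seg 2: a=2 b=-247/70 c=27/35 d=-9/70
S(9/2) = -223/112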